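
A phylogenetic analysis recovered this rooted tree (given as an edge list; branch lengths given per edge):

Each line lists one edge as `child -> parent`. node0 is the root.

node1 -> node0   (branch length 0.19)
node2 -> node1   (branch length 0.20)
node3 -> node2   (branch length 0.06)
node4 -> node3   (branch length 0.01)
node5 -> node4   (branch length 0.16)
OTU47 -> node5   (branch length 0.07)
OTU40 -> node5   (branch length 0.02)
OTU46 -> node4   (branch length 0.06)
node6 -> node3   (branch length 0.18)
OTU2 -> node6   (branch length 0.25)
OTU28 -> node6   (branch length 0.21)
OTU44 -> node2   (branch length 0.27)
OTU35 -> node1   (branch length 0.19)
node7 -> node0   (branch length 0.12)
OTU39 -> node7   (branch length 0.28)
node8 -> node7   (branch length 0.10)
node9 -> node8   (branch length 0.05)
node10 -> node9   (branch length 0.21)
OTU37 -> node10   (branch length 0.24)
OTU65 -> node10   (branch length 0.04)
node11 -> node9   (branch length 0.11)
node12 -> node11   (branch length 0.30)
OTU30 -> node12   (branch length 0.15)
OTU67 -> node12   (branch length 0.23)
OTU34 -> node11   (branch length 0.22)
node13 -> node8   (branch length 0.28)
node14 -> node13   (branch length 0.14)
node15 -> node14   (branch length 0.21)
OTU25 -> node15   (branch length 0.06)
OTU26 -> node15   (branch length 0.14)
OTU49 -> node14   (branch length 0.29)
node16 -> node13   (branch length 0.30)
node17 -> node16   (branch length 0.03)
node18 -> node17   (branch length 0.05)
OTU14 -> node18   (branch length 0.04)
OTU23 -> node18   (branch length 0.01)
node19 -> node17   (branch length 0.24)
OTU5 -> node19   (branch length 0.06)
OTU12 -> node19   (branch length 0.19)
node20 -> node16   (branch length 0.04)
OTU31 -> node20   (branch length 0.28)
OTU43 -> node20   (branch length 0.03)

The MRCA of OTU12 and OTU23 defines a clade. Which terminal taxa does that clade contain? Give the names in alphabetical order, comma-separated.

OTU12, OTU14, OTU23, OTU5

Tracing OTU12: it sits inside (OTU5,OTU12).
Tracing OTU23: it sits inside (OTU14,OTU23).
The smallest clade enclosing both is ((OTU14,OTU23),(OTU5,OTU12)); the answer is its 4 terminal taxa in alphabetical order.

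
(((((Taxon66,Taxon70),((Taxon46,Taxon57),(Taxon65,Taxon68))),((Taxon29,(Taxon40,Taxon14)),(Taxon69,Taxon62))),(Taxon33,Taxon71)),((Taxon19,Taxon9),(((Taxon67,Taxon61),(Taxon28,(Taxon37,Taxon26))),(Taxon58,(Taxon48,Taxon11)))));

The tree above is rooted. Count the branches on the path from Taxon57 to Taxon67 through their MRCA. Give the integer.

11

The MRCA of Taxon57 and Taxon67 is the root of the tree.
From Taxon57 up to that node: 6 branches. From Taxon67 up to the same node: 5 branches. Total: 6 + 5 = 11.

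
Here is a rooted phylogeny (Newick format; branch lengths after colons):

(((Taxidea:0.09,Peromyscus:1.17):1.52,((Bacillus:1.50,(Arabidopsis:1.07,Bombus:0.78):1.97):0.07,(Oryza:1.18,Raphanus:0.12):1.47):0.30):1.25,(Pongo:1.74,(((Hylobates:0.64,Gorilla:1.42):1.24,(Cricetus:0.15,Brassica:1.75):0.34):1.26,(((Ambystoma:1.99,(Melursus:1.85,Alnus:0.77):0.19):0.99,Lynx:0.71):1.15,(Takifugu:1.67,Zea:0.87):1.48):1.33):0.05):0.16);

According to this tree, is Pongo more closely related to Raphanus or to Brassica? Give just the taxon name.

The MRCA of Pongo and Brassica subtends (Pongo,(((Hylobates,Gorilla),(Cricetus,Brassica)),(((Ambystoma,(Melursus,Alnus)),Lynx),(Takifugu,Zea)))) (11 taxa).
The MRCA of Pongo and Raphanus is the root, subtending the entire tree (18 taxa).
The first is nested inside the second, so Pongo shares a more recent common ancestor with Brassica.

Brassica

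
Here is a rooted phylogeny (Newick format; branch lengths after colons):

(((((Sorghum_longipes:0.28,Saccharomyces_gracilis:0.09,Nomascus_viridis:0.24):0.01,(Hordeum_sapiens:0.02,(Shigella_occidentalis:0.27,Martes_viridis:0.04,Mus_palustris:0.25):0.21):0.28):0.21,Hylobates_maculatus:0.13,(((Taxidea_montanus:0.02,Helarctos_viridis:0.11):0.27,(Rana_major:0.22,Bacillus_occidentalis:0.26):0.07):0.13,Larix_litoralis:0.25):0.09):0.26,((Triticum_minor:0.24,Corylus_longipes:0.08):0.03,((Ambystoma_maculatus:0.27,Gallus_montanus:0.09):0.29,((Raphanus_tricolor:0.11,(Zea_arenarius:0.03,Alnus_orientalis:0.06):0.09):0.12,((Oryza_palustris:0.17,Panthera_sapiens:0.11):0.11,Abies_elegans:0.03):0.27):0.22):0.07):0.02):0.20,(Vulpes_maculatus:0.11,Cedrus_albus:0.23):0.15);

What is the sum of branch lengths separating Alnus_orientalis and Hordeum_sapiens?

1.35

The path runs Alnus_orientalis → … → MRCA → … → Hordeum_sapiens; the MRCA is the node subtending ((((Sorghum_longipes,Saccharomyces_gracilis,Nomascus_viridis),(Hordeum_sapiens,(Shigella_occidentalis,Martes_viridis,Mus_palustris))),Hylobates_maculatus,(((Taxidea_montanus,Helarctos_viridis),(Rana_major,Bacillus_occidentalis)),Larix_litoralis)),((Triticum_minor,Corylus_longipes),((Ambystoma_maculatus,Gallus_montanus),((Raphanus_tricolor,(Zea_arenarius,Alnus_orientalis)),((Oryza_palustris,Panthera_sapiens),Abies_elegans))))).
Branch lengths along that path: 0.06 + 0.09 + 0.12 + 0.22 + 0.07 + 0.02 + 0.26 + 0.21 + 0.28 + 0.02 = 1.35.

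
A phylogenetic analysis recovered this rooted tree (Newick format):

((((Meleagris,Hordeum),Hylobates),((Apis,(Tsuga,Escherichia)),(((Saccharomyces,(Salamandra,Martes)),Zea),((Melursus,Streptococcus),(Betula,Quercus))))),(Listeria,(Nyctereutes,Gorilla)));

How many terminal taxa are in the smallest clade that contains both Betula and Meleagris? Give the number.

The MRCA of Betula and Meleagris is the node subtending (((Meleagris,Hordeum),Hylobates),((Apis,(Tsuga,Escherichia)),(((Saccharomyces,(Salamandra,Martes)),Zea),((Melursus,Streptococcus),(Betula,Quercus))))).
That clade contains 14 terminal taxa: Apis, Betula, Escherichia, Hordeum, Hylobates, Martes, Meleagris, Melursus, Quercus, Saccharomyces, Salamandra, Streptococcus, Tsuga, Zea.

14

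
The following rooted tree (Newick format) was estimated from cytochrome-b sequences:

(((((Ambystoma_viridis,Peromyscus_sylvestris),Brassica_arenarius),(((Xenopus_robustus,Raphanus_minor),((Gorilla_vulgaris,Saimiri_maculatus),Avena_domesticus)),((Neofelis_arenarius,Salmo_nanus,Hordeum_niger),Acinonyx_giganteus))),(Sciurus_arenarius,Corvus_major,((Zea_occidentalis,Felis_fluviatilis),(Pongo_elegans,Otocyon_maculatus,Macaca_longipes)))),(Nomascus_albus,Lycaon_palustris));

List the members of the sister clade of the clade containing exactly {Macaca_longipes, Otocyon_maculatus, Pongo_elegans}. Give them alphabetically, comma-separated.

Felis_fluviatilis, Zea_occidentalis

The clade containing exactly {Macaca_longipes, Otocyon_maculatus, Pongo_elegans} attaches to the tree at the node subtending ((Zea_occidentalis,Felis_fluviatilis),(Pongo_elegans,Otocyon_maculatus,Macaca_longipes)).
The other lineage descending from that same node — the sister group — is (Zea_occidentalis,Felis_fluviatilis); its 2 tips in alphabetical order are the answer.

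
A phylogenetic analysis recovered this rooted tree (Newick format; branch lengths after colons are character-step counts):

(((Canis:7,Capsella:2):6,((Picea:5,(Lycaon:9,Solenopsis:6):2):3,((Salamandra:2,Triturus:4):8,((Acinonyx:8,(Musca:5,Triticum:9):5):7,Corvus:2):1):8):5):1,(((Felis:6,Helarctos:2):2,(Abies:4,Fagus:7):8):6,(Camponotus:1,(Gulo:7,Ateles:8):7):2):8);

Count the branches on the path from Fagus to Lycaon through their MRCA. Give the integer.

9

The MRCA of Fagus and Lycaon is the root of the tree.
From Fagus up to that node: 4 branches. From Lycaon up to the same node: 5 branches. Total: 4 + 5 = 9.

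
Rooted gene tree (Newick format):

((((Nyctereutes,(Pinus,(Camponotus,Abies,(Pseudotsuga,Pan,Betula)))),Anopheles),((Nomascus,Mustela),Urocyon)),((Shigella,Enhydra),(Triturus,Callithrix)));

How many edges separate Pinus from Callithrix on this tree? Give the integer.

The MRCA of Pinus and Callithrix is the root of the tree.
From Pinus up to that node: 5 branches. From Callithrix up to the same node: 3 branches. Total: 5 + 3 = 8.

8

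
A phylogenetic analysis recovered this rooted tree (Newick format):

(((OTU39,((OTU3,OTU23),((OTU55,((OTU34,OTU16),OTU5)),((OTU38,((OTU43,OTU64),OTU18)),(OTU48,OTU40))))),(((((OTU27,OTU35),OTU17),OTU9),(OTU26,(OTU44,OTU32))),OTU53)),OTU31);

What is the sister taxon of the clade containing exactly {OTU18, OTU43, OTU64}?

The clade containing exactly {OTU18, OTU43, OTU64} attaches to the tree at the node subtending (OTU38,((OTU43,OTU64),OTU18)).
The other lineage descending from that same node — the sister group — is the single tip OTU38.

OTU38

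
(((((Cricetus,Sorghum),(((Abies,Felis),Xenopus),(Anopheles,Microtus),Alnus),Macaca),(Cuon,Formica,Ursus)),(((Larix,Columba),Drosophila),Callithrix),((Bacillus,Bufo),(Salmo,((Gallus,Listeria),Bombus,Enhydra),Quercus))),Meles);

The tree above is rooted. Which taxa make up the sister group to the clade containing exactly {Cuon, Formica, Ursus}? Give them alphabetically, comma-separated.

Abies, Alnus, Anopheles, Cricetus, Felis, Macaca, Microtus, Sorghum, Xenopus

The clade containing exactly {Cuon, Formica, Ursus} attaches to the tree at the node subtending (((Cricetus,Sorghum),(((Abies,Felis),Xenopus),(Anopheles,Microtus),Alnus),Macaca),(Cuon,Formica,Ursus)).
The other lineage descending from that same node — the sister group — is ((Cricetus,Sorghum),(((Abies,Felis),Xenopus),(Anopheles,Microtus),Alnus),Macaca); its 9 tips in alphabetical order are the answer.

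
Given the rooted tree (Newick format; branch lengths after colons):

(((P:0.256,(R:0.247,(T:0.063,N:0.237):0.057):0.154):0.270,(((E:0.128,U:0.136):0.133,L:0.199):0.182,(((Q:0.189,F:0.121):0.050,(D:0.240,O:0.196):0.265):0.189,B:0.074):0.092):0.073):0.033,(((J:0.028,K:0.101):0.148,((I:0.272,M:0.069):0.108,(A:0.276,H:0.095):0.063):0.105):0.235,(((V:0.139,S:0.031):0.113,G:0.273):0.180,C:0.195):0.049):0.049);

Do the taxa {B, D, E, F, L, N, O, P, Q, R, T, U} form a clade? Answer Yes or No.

Yes

The most recent common ancestor of these taxa subtends ((P,(R,(T,N))),(((E,U),L),(((Q,F),(D,O)),B))).
That clade has exactly 12 tips — every listed taxon and nothing else — so the group is monophyletic.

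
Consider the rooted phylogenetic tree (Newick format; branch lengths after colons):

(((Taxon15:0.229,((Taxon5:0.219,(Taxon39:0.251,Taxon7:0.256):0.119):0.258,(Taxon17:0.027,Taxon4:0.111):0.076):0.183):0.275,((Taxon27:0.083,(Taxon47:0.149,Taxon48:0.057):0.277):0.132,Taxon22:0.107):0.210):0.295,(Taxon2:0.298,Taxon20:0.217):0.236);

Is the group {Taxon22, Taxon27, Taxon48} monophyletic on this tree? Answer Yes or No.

No

The MRCA of the listed taxa subtends ((Taxon27,(Taxon47,Taxon48)),Taxon22).
That clade also contains Taxon47, which is not in the proposed group, so the group is not monophyletic.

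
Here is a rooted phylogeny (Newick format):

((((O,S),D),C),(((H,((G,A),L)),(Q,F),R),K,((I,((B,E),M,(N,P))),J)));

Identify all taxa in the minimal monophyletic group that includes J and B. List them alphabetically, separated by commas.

Tracing J: it sits inside ((I,((B,E),M,(N,P))),J).
Tracing B: it sits inside (B,E).
The smallest clade enclosing both is ((I,((B,E),M,(N,P))),J); the answer is its 7 terminal taxa in alphabetical order.

B, E, I, J, M, N, P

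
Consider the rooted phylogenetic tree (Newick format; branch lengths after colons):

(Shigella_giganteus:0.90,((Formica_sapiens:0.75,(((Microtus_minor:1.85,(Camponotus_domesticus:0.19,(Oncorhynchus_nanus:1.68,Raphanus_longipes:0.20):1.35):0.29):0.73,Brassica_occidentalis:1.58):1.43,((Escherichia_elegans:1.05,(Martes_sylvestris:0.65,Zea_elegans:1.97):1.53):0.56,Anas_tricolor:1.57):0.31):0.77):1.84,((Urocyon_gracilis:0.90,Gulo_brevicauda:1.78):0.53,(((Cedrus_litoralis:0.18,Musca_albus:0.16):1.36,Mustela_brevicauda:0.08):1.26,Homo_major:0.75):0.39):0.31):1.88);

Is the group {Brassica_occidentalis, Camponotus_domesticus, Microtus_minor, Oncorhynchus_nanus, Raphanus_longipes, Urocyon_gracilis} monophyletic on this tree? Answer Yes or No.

The MRCA of the listed taxa subtends ((Formica_sapiens,(((Microtus_minor,(Camponotus_domesticus,(Oncorhynchus_nanus,Raphanus_longipes))),Brassica_occidentalis),((Escherichia_elegans,(Martes_sylvestris,Zea_elegans)),Anas_tricolor))),((Urocyon_gracilis,Gulo_brevicauda),(((Cedrus_litoralis,Musca_albus),Mustela_brevicauda),Homo_major))).
That clade also contains Anas_tricolor, Cedrus_litoralis, Escherichia_elegans, Formica_sapiens, Gulo_brevicauda, Homo_major, Martes_sylvestris, Musca_albus, Mustela_brevicauda, Zea_elegans, which are not in the proposed group, so the group is not monophyletic.

No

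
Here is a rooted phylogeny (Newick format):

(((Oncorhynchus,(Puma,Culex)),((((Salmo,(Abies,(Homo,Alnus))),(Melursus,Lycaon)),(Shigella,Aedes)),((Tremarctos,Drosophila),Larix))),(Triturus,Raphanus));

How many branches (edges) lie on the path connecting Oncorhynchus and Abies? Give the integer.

8

The MRCA of Oncorhynchus and Abies is the node subtending ((Oncorhynchus,(Puma,Culex)),((((Salmo,(Abies,(Homo,Alnus))),(Melursus,Lycaon)),(Shigella,Aedes)),((Tremarctos,Drosophila),Larix))).
From Oncorhynchus up to that node: 2 branches. From Abies up to the same node: 6 branches. Total: 2 + 6 = 8.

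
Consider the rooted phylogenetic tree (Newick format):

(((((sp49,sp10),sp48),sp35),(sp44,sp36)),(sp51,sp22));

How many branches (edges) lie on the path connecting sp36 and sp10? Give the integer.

6

The MRCA of sp36 and sp10 is the node subtending ((((sp49,sp10),sp48),sp35),(sp44,sp36)).
From sp36 up to that node: 2 branches. From sp10 up to the same node: 4 branches. Total: 2 + 4 = 6.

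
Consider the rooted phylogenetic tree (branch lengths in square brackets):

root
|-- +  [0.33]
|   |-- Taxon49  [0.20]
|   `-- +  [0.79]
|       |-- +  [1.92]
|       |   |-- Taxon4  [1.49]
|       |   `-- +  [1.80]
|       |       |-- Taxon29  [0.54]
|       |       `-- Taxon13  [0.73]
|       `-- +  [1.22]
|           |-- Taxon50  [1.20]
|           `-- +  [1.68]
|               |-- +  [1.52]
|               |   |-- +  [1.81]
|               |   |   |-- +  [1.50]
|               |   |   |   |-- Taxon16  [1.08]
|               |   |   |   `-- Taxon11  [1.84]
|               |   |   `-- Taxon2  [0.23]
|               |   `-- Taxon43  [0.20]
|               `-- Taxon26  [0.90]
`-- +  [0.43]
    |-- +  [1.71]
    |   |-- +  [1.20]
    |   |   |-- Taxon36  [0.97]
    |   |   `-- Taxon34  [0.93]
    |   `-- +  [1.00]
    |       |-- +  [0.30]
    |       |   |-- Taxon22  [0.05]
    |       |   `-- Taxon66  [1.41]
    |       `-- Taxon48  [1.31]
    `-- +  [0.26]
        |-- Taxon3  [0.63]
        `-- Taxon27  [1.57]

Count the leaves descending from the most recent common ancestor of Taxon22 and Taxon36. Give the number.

5

The MRCA of Taxon22 and Taxon36 is the node subtending ((Taxon36,Taxon34),((Taxon22,Taxon66),Taxon48)).
That clade contains 5 terminal taxa: Taxon22, Taxon34, Taxon36, Taxon48, Taxon66.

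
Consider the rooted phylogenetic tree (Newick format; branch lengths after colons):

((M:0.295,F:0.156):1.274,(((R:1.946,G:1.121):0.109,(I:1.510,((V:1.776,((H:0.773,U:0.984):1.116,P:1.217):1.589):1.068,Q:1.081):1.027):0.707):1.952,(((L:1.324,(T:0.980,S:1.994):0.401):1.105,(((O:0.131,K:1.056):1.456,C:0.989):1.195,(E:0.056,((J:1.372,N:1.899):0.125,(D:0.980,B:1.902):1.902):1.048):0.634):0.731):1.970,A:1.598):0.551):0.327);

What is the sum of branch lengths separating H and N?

15.190

The path runs H → … → MRCA → … → N; the MRCA is the node subtending (((R,G),(I,((V,((H,U),P)),Q))),(((L,(T,S)),(((O,K),C),(E,((J,N),(D,B))))),A)).
Branch lengths along that path: 0.773 + 1.116 + 1.589 + 1.068 + 1.027 + 0.707 + 1.952 + 0.551 + 1.970 + 0.731 + 0.634 + 1.048 + 0.125 + 1.899 = 15.190.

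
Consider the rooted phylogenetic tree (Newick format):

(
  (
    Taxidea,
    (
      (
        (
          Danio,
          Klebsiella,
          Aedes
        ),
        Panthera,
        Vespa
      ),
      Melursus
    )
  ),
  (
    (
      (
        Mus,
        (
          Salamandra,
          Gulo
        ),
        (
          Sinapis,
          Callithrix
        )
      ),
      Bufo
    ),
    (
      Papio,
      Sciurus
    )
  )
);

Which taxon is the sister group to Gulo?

Gulo attaches to the tree at the node subtending (Salamandra,Gulo).
The other lineage descending from that same node — the sister group — is the single tip Salamandra.

Salamandra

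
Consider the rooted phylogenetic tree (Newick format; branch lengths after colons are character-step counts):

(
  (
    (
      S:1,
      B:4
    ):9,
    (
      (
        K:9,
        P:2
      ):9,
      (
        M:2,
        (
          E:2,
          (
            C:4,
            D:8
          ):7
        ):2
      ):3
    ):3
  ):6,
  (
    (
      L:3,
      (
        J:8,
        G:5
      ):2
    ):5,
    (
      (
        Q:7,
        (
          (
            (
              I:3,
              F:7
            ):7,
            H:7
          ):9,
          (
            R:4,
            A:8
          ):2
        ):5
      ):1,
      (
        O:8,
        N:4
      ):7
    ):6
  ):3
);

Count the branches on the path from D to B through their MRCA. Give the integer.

7

The MRCA of D and B is the node subtending ((S,B),((K,P),(M,(E,(C,D))))).
From D up to that node: 5 branches. From B up to the same node: 2 branches. Total: 5 + 2 = 7.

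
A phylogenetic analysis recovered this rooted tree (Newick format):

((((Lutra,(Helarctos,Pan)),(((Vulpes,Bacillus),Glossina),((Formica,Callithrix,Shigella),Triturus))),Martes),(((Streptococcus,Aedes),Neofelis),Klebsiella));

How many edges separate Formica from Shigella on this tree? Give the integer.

2

The MRCA of Formica and Shigella is the node subtending (Formica,Callithrix,Shigella).
From Formica up to that node: 1 branch. From Shigella up to the same node: 1 branch. Total: 1 + 1 = 2.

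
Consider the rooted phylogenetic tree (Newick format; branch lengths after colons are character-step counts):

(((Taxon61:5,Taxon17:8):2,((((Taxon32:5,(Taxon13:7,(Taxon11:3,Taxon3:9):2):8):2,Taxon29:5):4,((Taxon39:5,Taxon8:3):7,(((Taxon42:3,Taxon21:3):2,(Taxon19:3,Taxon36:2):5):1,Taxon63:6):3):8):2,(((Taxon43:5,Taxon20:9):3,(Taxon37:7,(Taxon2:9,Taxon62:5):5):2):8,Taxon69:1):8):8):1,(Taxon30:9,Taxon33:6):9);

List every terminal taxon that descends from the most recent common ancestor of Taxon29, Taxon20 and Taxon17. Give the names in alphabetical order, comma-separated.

Tracing Taxon29: it sits inside ((Taxon32,(Taxon13,(Taxon11,Taxon3))),Taxon29).
Tracing Taxon20: it sits inside (Taxon43,Taxon20).
Tracing Taxon17: it sits inside (Taxon61,Taxon17).
The smallest clade enclosing all 3 is ((Taxon61,Taxon17),((((Taxon32,(Taxon13,(Taxon11,Taxon3))),Taxon29),((Taxon39,Taxon8),(((Taxon42,Taxon21),(Taxon19,Taxon36)),Taxon63))),(((Taxon43,Taxon20),(Taxon37,(Taxon2,Taxon62))),Taxon69))); the answer is its 20 terminal taxa in alphabetical order.

Taxon11, Taxon13, Taxon17, Taxon19, Taxon2, Taxon20, Taxon21, Taxon29, Taxon3, Taxon32, Taxon36, Taxon37, Taxon39, Taxon42, Taxon43, Taxon61, Taxon62, Taxon63, Taxon69, Taxon8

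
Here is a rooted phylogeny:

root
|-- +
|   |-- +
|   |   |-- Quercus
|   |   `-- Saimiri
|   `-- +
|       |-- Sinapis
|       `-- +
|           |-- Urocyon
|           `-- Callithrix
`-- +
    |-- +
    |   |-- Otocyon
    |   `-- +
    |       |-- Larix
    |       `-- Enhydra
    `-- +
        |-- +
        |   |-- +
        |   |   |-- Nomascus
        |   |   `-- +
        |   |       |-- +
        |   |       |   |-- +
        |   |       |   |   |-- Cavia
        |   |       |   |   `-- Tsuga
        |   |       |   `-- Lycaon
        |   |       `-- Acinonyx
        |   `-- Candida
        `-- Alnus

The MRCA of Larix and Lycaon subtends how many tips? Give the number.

The MRCA of Larix and Lycaon is the node subtending ((Otocyon,(Larix,Enhydra)),(((Nomascus,(((Cavia,Tsuga),Lycaon),Acinonyx)),Candida),Alnus)).
That clade contains 10 terminal taxa: Acinonyx, Alnus, Candida, Cavia, Enhydra, Larix, Lycaon, Nomascus, Otocyon, Tsuga.

10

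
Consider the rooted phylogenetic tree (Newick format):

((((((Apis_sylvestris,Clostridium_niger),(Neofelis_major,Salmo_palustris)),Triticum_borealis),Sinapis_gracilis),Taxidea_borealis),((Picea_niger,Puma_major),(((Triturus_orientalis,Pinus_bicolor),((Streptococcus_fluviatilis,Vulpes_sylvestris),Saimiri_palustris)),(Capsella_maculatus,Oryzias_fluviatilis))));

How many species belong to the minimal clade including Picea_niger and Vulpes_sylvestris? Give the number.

9

The MRCA of Picea_niger and Vulpes_sylvestris is the node subtending ((Picea_niger,Puma_major),(((Triturus_orientalis,Pinus_bicolor),((Streptococcus_fluviatilis,Vulpes_sylvestris),Saimiri_palustris)),(Capsella_maculatus,Oryzias_fluviatilis))).
That clade contains 9 terminal taxa: Capsella_maculatus, Oryzias_fluviatilis, Picea_niger, Pinus_bicolor, Puma_major, Saimiri_palustris, Streptococcus_fluviatilis, Triturus_orientalis, Vulpes_sylvestris.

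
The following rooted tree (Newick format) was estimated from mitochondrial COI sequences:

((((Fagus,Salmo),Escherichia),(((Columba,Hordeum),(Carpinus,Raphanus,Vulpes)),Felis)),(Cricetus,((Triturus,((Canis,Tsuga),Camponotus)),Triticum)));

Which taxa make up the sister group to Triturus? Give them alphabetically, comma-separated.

Camponotus, Canis, Tsuga

Triturus attaches to the tree at the node subtending (Triturus,((Canis,Tsuga),Camponotus)).
The other lineage descending from that same node — the sister group — is ((Canis,Tsuga),Camponotus); its 3 tips in alphabetical order are the answer.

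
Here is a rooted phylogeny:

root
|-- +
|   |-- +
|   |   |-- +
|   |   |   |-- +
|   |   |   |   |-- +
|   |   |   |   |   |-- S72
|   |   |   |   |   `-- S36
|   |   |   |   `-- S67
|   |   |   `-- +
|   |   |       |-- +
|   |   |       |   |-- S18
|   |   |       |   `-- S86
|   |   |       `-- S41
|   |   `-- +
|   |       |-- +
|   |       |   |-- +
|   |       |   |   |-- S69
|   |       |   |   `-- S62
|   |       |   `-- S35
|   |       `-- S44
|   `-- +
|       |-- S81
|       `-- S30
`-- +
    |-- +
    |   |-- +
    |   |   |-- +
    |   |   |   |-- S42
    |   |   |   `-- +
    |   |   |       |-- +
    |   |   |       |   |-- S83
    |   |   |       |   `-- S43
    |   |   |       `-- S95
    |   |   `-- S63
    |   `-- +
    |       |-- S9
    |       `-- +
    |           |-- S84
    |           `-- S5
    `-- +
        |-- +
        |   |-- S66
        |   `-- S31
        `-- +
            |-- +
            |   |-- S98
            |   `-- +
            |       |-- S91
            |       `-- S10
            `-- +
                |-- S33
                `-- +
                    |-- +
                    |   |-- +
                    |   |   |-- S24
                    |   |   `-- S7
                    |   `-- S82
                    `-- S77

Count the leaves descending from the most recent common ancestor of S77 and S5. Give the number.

18

The MRCA of S77 and S5 is the node subtending ((((S42,((S83,S43),S95)),S63),(S9,(S84,S5))),((S66,S31),((S98,(S91,S10)),(S33,(((S24,S7),S82),S77))))).
That clade contains 18 terminal taxa: S10, S24, S31, S33, S42, S43, S5, S63, S66, S7, S77, S82, S83, S84, S9, S91, S95, S98.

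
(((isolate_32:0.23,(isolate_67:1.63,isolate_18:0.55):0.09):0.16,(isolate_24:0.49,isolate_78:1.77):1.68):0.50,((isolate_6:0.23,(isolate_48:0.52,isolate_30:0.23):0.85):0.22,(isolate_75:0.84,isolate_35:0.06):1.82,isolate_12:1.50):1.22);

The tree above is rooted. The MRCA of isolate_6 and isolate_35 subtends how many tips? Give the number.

The MRCA of isolate_6 and isolate_35 is the node subtending ((isolate_6,(isolate_48,isolate_30)),(isolate_75,isolate_35),isolate_12).
That clade contains 6 terminal taxa: isolate_12, isolate_30, isolate_35, isolate_48, isolate_6, isolate_75.

6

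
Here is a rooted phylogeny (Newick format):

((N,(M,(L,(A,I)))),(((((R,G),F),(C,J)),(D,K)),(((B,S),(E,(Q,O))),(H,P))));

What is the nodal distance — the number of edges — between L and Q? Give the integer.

The MRCA of L and Q is the root of the tree.
From L up to that node: 4 branches. From Q up to the same node: 6 branches. Total: 4 + 6 = 10.

10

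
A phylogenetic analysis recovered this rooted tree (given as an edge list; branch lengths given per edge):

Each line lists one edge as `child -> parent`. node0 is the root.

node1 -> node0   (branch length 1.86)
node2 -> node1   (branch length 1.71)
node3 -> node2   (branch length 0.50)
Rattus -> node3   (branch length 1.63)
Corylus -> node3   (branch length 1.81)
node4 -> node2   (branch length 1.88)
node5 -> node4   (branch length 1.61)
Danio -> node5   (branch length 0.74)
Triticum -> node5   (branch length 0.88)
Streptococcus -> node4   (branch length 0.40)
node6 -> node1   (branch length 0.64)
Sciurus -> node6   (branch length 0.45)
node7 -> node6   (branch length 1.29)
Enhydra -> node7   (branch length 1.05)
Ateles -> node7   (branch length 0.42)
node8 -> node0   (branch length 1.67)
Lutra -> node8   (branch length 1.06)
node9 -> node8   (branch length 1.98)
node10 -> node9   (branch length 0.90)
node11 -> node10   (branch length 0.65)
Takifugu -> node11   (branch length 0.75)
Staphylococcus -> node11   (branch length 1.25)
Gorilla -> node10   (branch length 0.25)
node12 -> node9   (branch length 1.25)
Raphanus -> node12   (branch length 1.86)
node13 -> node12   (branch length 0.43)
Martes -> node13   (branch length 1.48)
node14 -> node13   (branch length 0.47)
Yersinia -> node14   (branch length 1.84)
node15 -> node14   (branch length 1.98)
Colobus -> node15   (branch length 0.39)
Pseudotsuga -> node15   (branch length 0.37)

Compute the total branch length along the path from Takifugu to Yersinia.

6.29

The path runs Takifugu → … → MRCA → … → Yersinia; the MRCA is the node subtending (((Takifugu,Staphylococcus),Gorilla),(Raphanus,(Martes,(Yersinia,(Colobus,Pseudotsuga))))).
Branch lengths along that path: 0.75 + 0.65 + 0.90 + 1.25 + 0.43 + 0.47 + 1.84 = 6.29.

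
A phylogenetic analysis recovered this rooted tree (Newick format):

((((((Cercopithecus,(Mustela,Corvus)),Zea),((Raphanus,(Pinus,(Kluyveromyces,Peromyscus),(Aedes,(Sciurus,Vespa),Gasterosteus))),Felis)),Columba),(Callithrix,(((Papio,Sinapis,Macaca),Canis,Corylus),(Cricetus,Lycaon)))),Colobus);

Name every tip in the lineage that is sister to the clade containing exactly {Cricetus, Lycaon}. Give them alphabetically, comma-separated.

The clade containing exactly {Cricetus, Lycaon} attaches to the tree at the node subtending (((Papio,Sinapis,Macaca),Canis,Corylus),(Cricetus,Lycaon)).
The other lineage descending from that same node — the sister group — is ((Papio,Sinapis,Macaca),Canis,Corylus); its 5 tips in alphabetical order are the answer.

Canis, Corylus, Macaca, Papio, Sinapis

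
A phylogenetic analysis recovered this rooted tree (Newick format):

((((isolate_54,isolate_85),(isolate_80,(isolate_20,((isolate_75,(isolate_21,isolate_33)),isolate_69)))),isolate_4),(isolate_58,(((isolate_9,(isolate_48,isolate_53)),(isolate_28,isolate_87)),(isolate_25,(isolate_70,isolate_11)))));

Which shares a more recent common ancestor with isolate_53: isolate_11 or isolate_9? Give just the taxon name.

The MRCA of isolate_53 and isolate_9 subtends (isolate_9,(isolate_48,isolate_53)) (3 taxa).
The MRCA of isolate_53 and isolate_11 subtends (((isolate_9,(isolate_48,isolate_53)),(isolate_28,isolate_87)),(isolate_25,(isolate_70,isolate_11))) (8 taxa).
The first is nested inside the second, so isolate_53 shares a more recent common ancestor with isolate_9.

isolate_9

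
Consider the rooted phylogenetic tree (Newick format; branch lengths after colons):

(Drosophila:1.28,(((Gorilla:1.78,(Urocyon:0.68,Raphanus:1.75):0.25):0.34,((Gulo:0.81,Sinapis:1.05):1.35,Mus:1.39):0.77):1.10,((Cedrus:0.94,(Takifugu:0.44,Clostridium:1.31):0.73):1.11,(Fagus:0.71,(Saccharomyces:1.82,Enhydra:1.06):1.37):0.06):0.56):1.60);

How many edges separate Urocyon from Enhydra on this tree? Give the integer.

The MRCA of Urocyon and Enhydra is the node subtending (((Gorilla,(Urocyon,Raphanus)),((Gulo,Sinapis),Mus)),((Cedrus,(Takifugu,Clostridium)),(Fagus,(Saccharomyces,Enhydra)))).
From Urocyon up to that node: 4 branches. From Enhydra up to the same node: 4 branches. Total: 4 + 4 = 8.

8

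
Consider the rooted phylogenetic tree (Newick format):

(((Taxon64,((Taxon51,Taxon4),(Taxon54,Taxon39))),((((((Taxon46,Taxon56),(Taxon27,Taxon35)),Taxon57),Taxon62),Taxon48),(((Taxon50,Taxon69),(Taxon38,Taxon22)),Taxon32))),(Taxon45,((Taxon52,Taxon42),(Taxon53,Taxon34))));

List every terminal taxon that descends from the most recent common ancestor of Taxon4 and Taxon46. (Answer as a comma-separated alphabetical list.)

Tracing Taxon4: it sits inside (Taxon51,Taxon4).
Tracing Taxon46: it sits inside (Taxon46,Taxon56).
The smallest clade enclosing both is ((Taxon64,((Taxon51,Taxon4),(Taxon54,Taxon39))),((((((Taxon46,Taxon56),(Taxon27,Taxon35)),Taxon57),Taxon62),Taxon48),(((Taxon50,Taxon69),(Taxon38,Taxon22)),Taxon32))); the answer is its 17 terminal taxa in alphabetical order.

Taxon22, Taxon27, Taxon32, Taxon35, Taxon38, Taxon39, Taxon4, Taxon46, Taxon48, Taxon50, Taxon51, Taxon54, Taxon56, Taxon57, Taxon62, Taxon64, Taxon69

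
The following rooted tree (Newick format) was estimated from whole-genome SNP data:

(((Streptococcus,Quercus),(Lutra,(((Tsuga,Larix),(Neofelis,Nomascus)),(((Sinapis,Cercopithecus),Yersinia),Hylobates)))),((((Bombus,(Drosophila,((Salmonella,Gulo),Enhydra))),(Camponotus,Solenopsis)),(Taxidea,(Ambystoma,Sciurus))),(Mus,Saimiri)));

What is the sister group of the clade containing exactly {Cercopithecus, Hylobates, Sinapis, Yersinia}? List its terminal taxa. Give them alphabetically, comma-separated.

Larix, Neofelis, Nomascus, Tsuga

The clade containing exactly {Cercopithecus, Hylobates, Sinapis, Yersinia} attaches to the tree at the node subtending (((Tsuga,Larix),(Neofelis,Nomascus)),(((Sinapis,Cercopithecus),Yersinia),Hylobates)).
The other lineage descending from that same node — the sister group — is ((Tsuga,Larix),(Neofelis,Nomascus)); its 4 tips in alphabetical order are the answer.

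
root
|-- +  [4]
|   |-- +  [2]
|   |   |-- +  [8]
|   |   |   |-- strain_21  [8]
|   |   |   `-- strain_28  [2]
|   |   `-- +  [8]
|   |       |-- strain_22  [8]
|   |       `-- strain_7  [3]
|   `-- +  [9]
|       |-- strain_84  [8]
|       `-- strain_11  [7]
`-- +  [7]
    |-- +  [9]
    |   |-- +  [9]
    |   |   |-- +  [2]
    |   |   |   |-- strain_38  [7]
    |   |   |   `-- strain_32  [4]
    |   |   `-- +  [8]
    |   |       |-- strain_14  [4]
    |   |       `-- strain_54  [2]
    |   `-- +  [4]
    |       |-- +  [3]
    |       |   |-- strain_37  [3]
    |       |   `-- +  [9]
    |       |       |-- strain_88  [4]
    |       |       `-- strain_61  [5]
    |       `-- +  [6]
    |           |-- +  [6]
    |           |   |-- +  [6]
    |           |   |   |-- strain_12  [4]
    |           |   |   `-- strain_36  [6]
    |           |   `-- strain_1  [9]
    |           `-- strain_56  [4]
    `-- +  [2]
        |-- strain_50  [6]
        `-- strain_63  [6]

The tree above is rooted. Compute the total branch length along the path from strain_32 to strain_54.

16

The path runs strain_32 → … → MRCA → … → strain_54; the MRCA is the node subtending ((strain_38,strain_32),(strain_14,strain_54)).
Branch lengths along that path: 4 + 2 + 8 + 2 = 16.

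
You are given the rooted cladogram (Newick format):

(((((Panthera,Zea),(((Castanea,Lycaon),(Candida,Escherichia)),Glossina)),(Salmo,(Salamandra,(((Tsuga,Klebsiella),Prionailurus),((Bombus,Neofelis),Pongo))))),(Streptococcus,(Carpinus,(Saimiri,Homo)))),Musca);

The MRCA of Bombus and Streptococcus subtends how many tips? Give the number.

The MRCA of Bombus and Streptococcus is the node subtending ((((Panthera,Zea),(((Castanea,Lycaon),(Candida,Escherichia)),Glossina)),(Salmo,(Salamandra,(((Tsuga,Klebsiella),Prionailurus),((Bombus,Neofelis),Pongo))))),(Streptococcus,(Carpinus,(Saimiri,Homo)))).
That clade contains 19 terminal taxa: Bombus, Candida, Carpinus, Castanea, Escherichia, Glossina, Homo, Klebsiella, Lycaon, Neofelis, Panthera, Pongo, Prionailurus, Saimiri, Salamandra, Salmo, Streptococcus, Tsuga, Zea.

19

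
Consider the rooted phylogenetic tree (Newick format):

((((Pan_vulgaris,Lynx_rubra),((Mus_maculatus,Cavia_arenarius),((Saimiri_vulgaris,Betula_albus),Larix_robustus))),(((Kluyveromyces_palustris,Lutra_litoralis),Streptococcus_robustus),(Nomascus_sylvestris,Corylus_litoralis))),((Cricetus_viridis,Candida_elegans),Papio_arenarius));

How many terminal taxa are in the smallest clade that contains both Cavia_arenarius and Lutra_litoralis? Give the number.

12

The MRCA of Cavia_arenarius and Lutra_litoralis is the node subtending (((Pan_vulgaris,Lynx_rubra),((Mus_maculatus,Cavia_arenarius),((Saimiri_vulgaris,Betula_albus),Larix_robustus))),(((Kluyveromyces_palustris,Lutra_litoralis),Streptococcus_robustus),(Nomascus_sylvestris,Corylus_litoralis))).
That clade contains 12 terminal taxa: Betula_albus, Cavia_arenarius, Corylus_litoralis, Kluyveromyces_palustris, Larix_robustus, Lutra_litoralis, Lynx_rubra, Mus_maculatus, Nomascus_sylvestris, Pan_vulgaris, Saimiri_vulgaris, Streptococcus_robustus.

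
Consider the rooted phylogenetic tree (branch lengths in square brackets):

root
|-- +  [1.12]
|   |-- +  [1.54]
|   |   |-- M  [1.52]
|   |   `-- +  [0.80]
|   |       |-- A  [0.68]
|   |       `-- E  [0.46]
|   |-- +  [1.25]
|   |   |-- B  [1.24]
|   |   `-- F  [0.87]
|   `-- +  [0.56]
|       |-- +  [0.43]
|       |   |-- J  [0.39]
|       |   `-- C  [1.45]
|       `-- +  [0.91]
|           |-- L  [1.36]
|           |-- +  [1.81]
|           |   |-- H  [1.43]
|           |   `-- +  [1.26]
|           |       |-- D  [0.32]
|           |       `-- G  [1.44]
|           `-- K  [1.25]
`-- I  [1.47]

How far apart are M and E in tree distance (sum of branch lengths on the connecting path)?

The path runs M → … → MRCA → … → E; the MRCA is the node subtending (M,(A,E)).
Branch lengths along that path: 1.52 + 0.80 + 0.46 = 2.78.

2.78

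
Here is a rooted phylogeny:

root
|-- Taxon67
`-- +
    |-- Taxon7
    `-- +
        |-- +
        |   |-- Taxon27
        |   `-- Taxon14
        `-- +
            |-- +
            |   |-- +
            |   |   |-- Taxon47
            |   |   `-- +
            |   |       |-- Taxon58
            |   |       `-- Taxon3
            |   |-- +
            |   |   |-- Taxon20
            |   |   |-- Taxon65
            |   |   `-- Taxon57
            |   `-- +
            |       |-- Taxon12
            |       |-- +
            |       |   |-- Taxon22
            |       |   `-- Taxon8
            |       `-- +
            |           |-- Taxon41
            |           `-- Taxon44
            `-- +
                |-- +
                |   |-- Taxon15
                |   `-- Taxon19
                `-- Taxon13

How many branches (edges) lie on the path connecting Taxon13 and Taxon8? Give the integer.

The MRCA of Taxon13 and Taxon8 is the node subtending (((Taxon47,(Taxon58,Taxon3)),(Taxon20,Taxon65,Taxon57),(Taxon12,(Taxon22,Taxon8),(Taxon41,Taxon44))),((Taxon15,Taxon19),Taxon13)).
From Taxon13 up to that node: 2 branches. From Taxon8 up to the same node: 4 branches. Total: 2 + 4 = 6.

6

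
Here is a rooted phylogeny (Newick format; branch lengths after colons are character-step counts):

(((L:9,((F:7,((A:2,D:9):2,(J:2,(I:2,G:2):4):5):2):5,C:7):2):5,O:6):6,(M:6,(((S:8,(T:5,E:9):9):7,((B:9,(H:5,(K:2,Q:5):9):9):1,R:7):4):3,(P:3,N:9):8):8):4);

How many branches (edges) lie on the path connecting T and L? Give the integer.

9

The MRCA of T and L is the root of the tree.
From T up to that node: 6 branches. From L up to the same node: 3 branches. Total: 6 + 3 = 9.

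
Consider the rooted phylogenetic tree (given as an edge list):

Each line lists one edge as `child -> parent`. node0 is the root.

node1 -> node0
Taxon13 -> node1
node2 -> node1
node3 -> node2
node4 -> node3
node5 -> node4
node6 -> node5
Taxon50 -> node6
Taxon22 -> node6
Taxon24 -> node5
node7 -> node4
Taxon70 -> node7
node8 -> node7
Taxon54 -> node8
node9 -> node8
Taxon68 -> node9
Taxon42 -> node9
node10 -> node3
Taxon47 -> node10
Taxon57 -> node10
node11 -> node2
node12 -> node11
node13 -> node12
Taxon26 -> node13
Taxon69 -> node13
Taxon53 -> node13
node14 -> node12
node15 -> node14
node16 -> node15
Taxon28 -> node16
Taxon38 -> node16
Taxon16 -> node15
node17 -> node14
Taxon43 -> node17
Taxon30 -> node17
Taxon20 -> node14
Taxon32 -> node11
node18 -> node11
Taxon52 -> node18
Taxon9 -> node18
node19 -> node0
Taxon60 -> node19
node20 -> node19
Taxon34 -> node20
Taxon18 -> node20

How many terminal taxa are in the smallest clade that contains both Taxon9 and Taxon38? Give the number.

The MRCA of Taxon9 and Taxon38 is the node subtending (((Taxon26,Taxon69,Taxon53),(((Taxon28,Taxon38),Taxon16),(Taxon43,Taxon30),Taxon20)),Taxon32,(Taxon52,Taxon9)).
That clade contains 12 terminal taxa: Taxon16, Taxon20, Taxon26, Taxon28, Taxon30, Taxon32, Taxon38, Taxon43, Taxon52, Taxon53, Taxon69, Taxon9.

12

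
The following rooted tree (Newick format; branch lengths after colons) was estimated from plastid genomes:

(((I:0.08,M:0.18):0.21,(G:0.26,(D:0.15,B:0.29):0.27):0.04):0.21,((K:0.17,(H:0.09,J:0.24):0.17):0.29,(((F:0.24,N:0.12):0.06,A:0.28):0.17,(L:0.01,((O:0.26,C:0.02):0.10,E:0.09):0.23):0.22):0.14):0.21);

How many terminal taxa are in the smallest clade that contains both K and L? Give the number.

10

The MRCA of K and L is the node subtending ((K,(H,J)),(((F,N),A),(L,((O,C),E)))).
That clade contains 10 terminal taxa: A, C, E, F, H, J, K, L, N, O.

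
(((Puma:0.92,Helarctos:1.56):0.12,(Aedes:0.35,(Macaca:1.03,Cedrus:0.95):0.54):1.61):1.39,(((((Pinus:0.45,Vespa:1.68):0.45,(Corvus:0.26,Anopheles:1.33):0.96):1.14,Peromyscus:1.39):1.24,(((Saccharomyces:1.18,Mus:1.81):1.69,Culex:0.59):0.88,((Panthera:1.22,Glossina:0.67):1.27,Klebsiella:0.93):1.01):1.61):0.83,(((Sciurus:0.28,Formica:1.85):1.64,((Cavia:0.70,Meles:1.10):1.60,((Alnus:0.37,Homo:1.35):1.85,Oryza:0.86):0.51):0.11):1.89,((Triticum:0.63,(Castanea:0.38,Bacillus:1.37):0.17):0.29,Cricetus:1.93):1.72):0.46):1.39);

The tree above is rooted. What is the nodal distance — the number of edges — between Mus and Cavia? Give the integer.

The MRCA of Mus and Cavia is the node subtending (((((Pinus,Vespa),(Corvus,Anopheles)),Peromyscus),(((Saccharomyces,Mus),Culex),((Panthera,Glossina),Klebsiella))),(((Sciurus,Formica),((Cavia,Meles),((Alnus,Homo),Oryza))),((Triticum,(Castanea,Bacillus)),Cricetus))).
From Mus up to that node: 5 branches. From Cavia up to the same node: 5 branches. Total: 5 + 5 = 10.

10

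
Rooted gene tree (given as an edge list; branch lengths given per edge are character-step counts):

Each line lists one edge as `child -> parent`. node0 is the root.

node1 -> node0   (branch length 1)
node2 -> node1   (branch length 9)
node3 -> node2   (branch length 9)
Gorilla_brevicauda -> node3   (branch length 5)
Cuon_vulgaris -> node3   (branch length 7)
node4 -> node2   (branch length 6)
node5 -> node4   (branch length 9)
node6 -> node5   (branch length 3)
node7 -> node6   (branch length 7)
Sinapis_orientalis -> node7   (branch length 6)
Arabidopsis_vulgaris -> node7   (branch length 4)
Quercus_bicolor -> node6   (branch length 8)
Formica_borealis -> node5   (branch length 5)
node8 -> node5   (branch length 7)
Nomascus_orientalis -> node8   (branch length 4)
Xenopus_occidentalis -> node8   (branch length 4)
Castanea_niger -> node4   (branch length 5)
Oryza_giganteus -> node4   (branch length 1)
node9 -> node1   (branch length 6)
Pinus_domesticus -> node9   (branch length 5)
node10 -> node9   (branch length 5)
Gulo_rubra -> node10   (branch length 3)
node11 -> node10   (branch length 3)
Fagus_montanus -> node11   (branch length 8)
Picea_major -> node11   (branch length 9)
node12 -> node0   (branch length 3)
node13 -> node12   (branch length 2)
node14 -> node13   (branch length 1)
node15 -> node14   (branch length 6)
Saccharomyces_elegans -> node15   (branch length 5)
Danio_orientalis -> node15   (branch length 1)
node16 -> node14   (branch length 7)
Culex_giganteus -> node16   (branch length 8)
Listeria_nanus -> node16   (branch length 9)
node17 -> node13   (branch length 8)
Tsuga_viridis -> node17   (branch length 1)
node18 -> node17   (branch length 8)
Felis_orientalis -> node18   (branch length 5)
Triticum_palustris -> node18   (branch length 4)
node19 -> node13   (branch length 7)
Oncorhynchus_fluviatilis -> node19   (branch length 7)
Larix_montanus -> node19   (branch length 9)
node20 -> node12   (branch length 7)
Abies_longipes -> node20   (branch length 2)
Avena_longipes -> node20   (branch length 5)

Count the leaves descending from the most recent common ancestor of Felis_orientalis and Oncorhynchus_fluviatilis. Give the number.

9

The MRCA of Felis_orientalis and Oncorhynchus_fluviatilis is the node subtending (((Saccharomyces_elegans,Danio_orientalis),(Culex_giganteus,Listeria_nanus)),(Tsuga_viridis,(Felis_orientalis,Triticum_palustris)),(Oncorhynchus_fluviatilis,Larix_montanus)).
That clade contains 9 terminal taxa: Culex_giganteus, Danio_orientalis, Felis_orientalis, Larix_montanus, Listeria_nanus, Oncorhynchus_fluviatilis, Saccharomyces_elegans, Triticum_palustris, Tsuga_viridis.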